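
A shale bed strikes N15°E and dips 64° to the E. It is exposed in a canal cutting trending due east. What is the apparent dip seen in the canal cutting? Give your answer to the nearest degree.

The strike is N15°E and the section trends due east; the acute angle between them is β = 75°.
tan(apparent dip) = tan 64° · sin 75° = 1.9804
α = arctan(1.9804) = 63.21°

63°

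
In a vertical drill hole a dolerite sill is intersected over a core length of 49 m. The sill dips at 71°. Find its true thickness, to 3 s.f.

True thickness t = h · cos(dip) = 49 × cos 71°
t = 49 × 0.3256 = 15.953 m

16.0 m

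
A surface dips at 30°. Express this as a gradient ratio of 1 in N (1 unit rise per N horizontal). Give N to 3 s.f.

1 in 1.73

1 : N means tan θ = 1/N, so N = 1/tan 30° = 1/0.5774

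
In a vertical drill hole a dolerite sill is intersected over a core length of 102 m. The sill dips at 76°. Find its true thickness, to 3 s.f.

True thickness t = h · cos(dip) = 102 × cos 76°
t = 102 × 0.2419 = 24.676 m

24.7 m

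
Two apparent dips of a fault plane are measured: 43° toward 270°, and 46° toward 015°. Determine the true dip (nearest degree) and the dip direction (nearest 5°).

Represent each trace as a vector plunging at its apparent dip toward its trend (east-north-up frame): v₁ = (-0.731, -0.000, -0.682), v₂ = (0.180, 0.671, -0.719).
The plane normal is n = v₁ × v₂ ∝ (-0.458, 0.649, 0.491).
tan δ = √(n_x²+n_y²)/n_z = 0.794/0.491, so δ = 58.3°.
Dip direction = azimuth of (n_x, n_y) = atan2(-0.458, 0.649) = 325°.

true dip 58°, dip direction 325°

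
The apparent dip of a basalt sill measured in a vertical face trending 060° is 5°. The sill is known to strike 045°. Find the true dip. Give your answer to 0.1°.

18.7°

The section is 15° from the strike.
tan δ = tan α / sin β = tan 5° / sin 15° = 0.0875 / 0.2588 = 0.3380
true dip = arctan 0.3380 = 18.68°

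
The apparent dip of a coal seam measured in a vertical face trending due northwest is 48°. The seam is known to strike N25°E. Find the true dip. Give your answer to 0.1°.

49.8°

The section is 70° from the strike.
tan(true dip) = tan 48° / sin 70° = 1.1819
true dip = arctan 1.1819 = 49.77°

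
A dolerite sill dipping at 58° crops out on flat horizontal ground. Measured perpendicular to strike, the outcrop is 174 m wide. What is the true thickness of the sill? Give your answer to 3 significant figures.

True thickness t = w · sin(dip) = 174 × sin 58°
t = 174 × 0.8480 = 147.560 m

148 m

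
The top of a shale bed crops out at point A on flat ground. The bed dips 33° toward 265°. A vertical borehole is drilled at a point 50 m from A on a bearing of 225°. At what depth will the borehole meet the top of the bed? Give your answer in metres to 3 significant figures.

24.9 m

The hole lies 40° from the dip direction, so the down-dip offset is 50 × cos 40° = 38.30 m.
Depth = down-dip offset × tan(dip) = 38.30 × tan 33° = 38.30 × 0.6494
Depth = 24.87 m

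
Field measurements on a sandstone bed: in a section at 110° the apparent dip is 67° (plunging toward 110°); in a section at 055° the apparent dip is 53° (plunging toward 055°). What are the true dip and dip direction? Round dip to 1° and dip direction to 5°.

true dip 67°, dip direction 110°

The two traces are lines in the plane: v₁ = (sin 110°·cos 67°, cos 110°·cos 67°, −sin 67°), v₂ = (sin 55°·cos 53°, cos 55°·cos 53°, −sin 53°).
Cross product v₁ × v₂ gives the pole to the plane: n ∝ (0.424, -0.161, 0.193).
tan δ = √(n_x²+n_y²)/n_z = 0.454/0.193, so δ = 67.0°.
The horizontal component of n points toward azimuth atan2(n_x, n_y) = 111°, the dip direction.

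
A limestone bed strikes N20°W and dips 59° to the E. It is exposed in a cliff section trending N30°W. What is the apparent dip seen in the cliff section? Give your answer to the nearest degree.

The section lies 10° from the strike.
tan(apparent dip) = tan 59° · sin 10° = 0.2890
α = arctan(0.2890) = 16.12°

16°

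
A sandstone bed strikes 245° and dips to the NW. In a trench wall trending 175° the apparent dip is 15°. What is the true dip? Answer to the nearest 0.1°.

β = acute angle between strike 245° and section 175° = 70°.
tan(true dip) = tan 15° / sin 70° = 0.2851
true dip = arctan 0.2851 = 15.92°

15.9°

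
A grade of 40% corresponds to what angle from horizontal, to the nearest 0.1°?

21.8°

tan θ = 40/100 = 0.4000
θ = arctan(0.4000) = 21.80°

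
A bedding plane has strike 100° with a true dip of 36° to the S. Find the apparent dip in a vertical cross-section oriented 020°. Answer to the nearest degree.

36°

Angle between strike (100°) and section (020°): β = 80°.
tan(apparent dip) = tan 36° · sin 80° = 0.7155
apparent dip = arctan 0.7155 = 35.58°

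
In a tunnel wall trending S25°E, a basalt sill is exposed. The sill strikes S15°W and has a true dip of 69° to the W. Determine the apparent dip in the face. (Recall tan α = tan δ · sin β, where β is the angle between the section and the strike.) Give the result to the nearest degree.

The strike is S15°W and the section trends S25°E; the acute angle between them is β = 40°.
tan α = tan 69° × sin 40° = 2.6051 × 0.6428 = 1.6745
α = arctan(1.6745) = 59.15°

59°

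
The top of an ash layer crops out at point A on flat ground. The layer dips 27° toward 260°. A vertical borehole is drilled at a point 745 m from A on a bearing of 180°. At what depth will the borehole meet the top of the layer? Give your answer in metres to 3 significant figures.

65.9 m

The hole lies 80° from the dip direction, so the down-dip offset is 745 × cos 80° = 129.37 m.
Depth = down-dip offset × tan(dip) = 129.37 × tan 27° = 129.37 × 0.5095
Depth = 65.92 m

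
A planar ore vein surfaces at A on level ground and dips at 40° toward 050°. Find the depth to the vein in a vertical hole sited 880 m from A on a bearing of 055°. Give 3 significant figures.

736 m

The hole lies 5° from the dip direction, so the down-dip offset is 880 × cos 5° = 876.65 m.
Depth = down-dip offset × tan(dip) = 876.65 × tan 40° = 876.65 × 0.8391
Depth = 735.60 m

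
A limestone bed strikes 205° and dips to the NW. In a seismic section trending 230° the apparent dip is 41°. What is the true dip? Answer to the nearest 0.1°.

64.1°

β = acute angle between strike 205° and section 230° = 25°.
tan δ = tan α / sin β = tan 41° / sin 25° = 0.8693 / 0.4226 = 2.0569
δ = arctan(2.0569) = 64.07°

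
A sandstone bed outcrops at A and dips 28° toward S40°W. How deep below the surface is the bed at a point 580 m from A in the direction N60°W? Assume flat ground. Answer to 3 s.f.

53.6 m

The hole lies 80° from the dip direction, so the down-dip offset is 580 × cos 80° = 100.72 m.
Depth = down-dip offset × tan(dip) = 100.72 × tan 28° = 100.72 × 0.5317
Depth = 53.55 m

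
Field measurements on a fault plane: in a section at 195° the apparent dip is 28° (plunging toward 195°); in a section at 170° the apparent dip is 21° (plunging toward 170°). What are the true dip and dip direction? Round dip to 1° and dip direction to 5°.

Each apparent-dip line lies in the plane. As unit vectors (x east, y north, z up), v₁ plunges 28°→195° and v₂ plunges 21°→170°.
n = v₁ × v₂ = (-0.126, -0.158, 0.348) (taken with n_z > 0).
Dip δ = arctan(|n_h|/n_z) = arctan(0.202/0.348) = 30.1°.
The horizontal component of n points toward azimuth atan2(n_x, n_y) = 219°, the dip direction.

true dip 30°, dip direction 220°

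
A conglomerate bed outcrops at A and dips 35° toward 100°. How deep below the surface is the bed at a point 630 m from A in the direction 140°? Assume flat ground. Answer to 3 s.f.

338 m

The hole lies 40° from the dip direction, so the down-dip offset is 630 × cos 40° = 482.61 m.
Depth = down-dip offset × tan(dip) = 482.61 × tan 35° = 482.61 × 0.7002
Depth = 337.93 m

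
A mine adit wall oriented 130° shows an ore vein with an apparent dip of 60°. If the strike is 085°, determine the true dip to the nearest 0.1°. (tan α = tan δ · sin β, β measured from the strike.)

The section is 45° from the strike.
tan(true dip) = tan 60° / sin 45° = 2.4495
true dip = arctan 2.4495 = 67.79°

67.8°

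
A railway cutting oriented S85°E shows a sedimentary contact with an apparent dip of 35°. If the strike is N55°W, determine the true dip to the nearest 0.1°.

β = acute angle between strike N55°W and section S85°E = 30°.
tan(true dip) = tan 35° / sin 30° = 1.4004
true dip = arctan 1.4004 = 54.47°

54.5°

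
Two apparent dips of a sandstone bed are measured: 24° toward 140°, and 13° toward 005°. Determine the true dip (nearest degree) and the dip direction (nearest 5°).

true dip 42°, dip direction 080°

Represent each trace as a vector plunging at its apparent dip toward its trend (east-north-up frame): v₁ = (0.587, -0.700, -0.407), v₂ = (0.085, 0.971, -0.225).
Cross product v₁ × v₂ gives the pole to the plane: n ∝ (0.552, 0.098, 0.629).
tan δ = √(n_x²+n_y²)/n_z = 0.561/0.629, so δ = 41.7°.
The horizontal component of n points toward azimuth atan2(n_x, n_y) = 80°, the dip direction.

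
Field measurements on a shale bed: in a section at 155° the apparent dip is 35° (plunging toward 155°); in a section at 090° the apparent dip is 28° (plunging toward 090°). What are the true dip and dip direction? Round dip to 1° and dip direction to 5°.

true dip 37°, dip direction 135°

Represent each trace as a vector plunging at its apparent dip toward its trend (east-north-up frame): v₁ = (0.346, -0.742, -0.574), v₂ = (0.883, 0.000, -0.469).
Cross product v₁ × v₂ gives the pole to the plane: n ∝ (0.349, -0.344, 0.656).
tan δ = √(n_x²+n_y²)/n_z = 0.490/0.656, so δ = 36.8°.
Dip direction = azimuth of (n_x, n_y) = atan2(0.349, -0.344) = 135°.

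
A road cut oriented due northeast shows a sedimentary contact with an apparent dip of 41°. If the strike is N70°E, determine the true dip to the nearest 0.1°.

The section is 25° from the strike.
tan δ = tan α / sin β = tan 41° / sin 25° = 0.8693 / 0.4226 = 2.0569
δ = arctan(2.0569) = 64.07°

64.1°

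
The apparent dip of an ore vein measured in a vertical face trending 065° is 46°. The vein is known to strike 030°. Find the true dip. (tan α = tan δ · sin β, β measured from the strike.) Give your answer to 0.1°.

61.0°

β = acute angle between strike 030° and section 065° = 35°.
tan(true dip) = tan 46° / sin 35° = 1.8054
true dip = arctan 1.8054 = 61.02°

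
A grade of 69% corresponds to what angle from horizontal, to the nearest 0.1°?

tan θ = 69/100 = 0.6900
θ = arctan(0.6900) = 34.61°

34.6°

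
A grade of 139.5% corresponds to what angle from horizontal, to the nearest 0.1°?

tan θ = 139.5/100 = 1.3950
θ = arctan(1.3950) = 54.37°

54.4°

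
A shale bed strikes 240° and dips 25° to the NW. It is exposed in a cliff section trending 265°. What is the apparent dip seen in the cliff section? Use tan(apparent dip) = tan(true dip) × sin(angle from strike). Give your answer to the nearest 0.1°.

Angle between strike (240°) and section (265°): β = 25°.
tan(apparent dip) = tan 25° · sin 25° = 0.1971
apparent dip = arctan 0.1971 = 11.15°

11.1°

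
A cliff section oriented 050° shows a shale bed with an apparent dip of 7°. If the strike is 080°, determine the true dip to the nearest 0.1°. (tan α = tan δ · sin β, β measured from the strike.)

13.8°

β = acute angle between strike 080° and section 050° = 30°.
tan(true dip) = tan 7° / sin 30° = 0.2456
true dip = arctan 0.2456 = 13.80°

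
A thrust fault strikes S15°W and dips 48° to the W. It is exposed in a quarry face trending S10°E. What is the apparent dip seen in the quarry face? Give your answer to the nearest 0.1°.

25.1°

The strike is S15°W and the section trends S10°E; the acute angle between them is β = 25°.
tan α = tan 48° × sin 25° = 1.1106 × 0.4226 = 0.4694
α = arctan(0.4694) = 25.14°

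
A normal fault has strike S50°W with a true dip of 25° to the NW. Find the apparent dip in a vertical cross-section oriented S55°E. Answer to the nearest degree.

The strike is S50°W and the section trends S55°E; the acute angle between them is β = 75°.
tan α = tan 25° × sin 75° = 0.4663 × 0.9659 = 0.4504
apparent dip = arctan 0.4504 = 24.25°

24°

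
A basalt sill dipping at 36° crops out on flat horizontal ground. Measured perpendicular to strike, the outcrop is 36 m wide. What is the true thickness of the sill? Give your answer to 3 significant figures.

21.2 m

True thickness t = w · sin(dip) = 36 × sin 36°
t = 36 × 0.5878 = 21.160 m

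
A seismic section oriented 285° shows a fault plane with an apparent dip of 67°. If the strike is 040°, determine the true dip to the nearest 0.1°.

69.0°

The section is 65° from the strike.
tan δ = tan α / sin β = tan 67° / sin 65° = 2.3559 / 0.9063 = 2.5994
true dip = arctan 2.5994 = 68.96°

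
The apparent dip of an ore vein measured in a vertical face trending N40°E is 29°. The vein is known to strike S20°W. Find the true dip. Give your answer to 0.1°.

58.3°

β = acute angle between strike S20°W and section N40°E = 20°.
tan(true dip) = tan 29° / sin 20° = 1.6207
true dip = arctan 1.6207 = 58.32°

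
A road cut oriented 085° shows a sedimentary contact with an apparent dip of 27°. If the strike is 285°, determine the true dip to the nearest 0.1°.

56.1°

β = acute angle between strike 285° and section 085° = 20°.
tan(true dip) = tan 27° / sin 20° = 1.4898
true dip = arctan 1.4898 = 56.13°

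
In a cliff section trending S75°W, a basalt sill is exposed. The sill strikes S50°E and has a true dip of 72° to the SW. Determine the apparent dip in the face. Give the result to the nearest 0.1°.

The strike is S50°E and the section trends S75°W; the acute angle between them is β = 55°.
tan(apparent dip) = tan 72° · sin 55° = 2.5211
apparent dip = arctan 2.5211 = 68.36°

68.4°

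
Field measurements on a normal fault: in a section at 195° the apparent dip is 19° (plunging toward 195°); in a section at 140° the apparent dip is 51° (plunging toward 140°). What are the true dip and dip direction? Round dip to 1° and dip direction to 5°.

true dip 53°, dip direction 120°

Each apparent-dip line lies in the plane. As unit vectors (x east, y north, z up), v₁ plunges 19°→195° and v₂ plunges 51°→140°.
n = v₁ × v₂ = (0.553, -0.322, 0.487) (taken with n_z > 0).
tan δ = √(n_x²+n_y²)/n_z = 0.640/0.487, so δ = 52.7°.
Dip direction = atan2(0.553, -0.322) = 120° (azimuth of n's horizontal projection).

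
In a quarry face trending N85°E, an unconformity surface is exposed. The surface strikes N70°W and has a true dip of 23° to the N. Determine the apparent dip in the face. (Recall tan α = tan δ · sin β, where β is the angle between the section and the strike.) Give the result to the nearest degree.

10°

Angle between strike (N70°W) and section (N85°E): β = 25°.
tan(apparent dip) = tan 23° · sin 25° = 0.1794
α = arctan(0.1794) = 10.17°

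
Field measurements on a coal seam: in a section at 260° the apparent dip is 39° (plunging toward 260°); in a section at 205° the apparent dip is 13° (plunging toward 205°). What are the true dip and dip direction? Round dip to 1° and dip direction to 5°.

true dip 41°, dip direction 280°

The two traces are lines in the plane: v₁ = (sin 260°·cos 39°, cos 260°·cos 39°, −sin 39°), v₂ = (sin 205°·cos 13°, cos 205°·cos 13°, −sin 13°).
n = v₁ × v₂ = (-0.525, 0.087, 0.620) (taken with n_z > 0).
tan δ = √(n_x²+n_y²)/n_z = 0.533/0.620, so δ = 40.6°.
Dip direction = azimuth of (n_x, n_y) = atan2(-0.525, 0.087) = 279°.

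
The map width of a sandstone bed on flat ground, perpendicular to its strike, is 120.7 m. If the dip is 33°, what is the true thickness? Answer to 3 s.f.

True thickness t = w · sin(dip) = 120.7 × sin 33°
t = 120.7 × 0.5446 = 65.738 m

65.7 m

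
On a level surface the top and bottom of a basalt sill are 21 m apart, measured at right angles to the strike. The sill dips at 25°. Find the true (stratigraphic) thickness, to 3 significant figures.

8.87 m

True thickness t = w · sin(dip) = 21 × sin 25°
t = 21 × 0.4226 = 8.875 m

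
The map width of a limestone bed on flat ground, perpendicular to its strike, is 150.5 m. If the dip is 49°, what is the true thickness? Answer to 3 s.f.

True thickness t = w · sin(dip) = 150.5 × sin 49°
t = 150.5 × 0.7547 = 113.584 m

114 m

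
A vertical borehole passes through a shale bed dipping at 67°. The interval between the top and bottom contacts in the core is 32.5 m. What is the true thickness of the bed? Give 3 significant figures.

True thickness t = h · cos(dip) = 32.5 × cos 67°
t = 32.5 × 0.3907 = 12.699 m

12.7 m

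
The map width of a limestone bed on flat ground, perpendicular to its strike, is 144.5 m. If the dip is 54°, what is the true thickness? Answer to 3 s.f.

117 m

True thickness t = w · sin(dip) = 144.5 × sin 54°
t = 144.5 × 0.8090 = 116.903 m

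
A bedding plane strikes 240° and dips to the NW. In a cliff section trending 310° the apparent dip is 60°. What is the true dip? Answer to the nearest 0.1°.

61.5°

The section is 70° from the strike.
tan(true dip) = tan 60° / sin 70° = 1.8432
true dip = arctan 1.8432 = 61.52°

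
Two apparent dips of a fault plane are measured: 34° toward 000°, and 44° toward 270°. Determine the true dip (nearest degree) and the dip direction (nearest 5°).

true dip 50°, dip direction 305°

Represent each trace as a vector plunging at its apparent dip toward its trend (east-north-up frame): v₁ = (0.000, 0.829, -0.559), v₂ = (-0.719, -0.000, -0.695).
n = v₁ × v₂ = (-0.576, 0.402, 0.596) (taken with n_z > 0).
Dip δ = arctan(|n_h|/n_z) = arctan(0.702/0.596) = 49.7°.
Dip direction = atan2(-0.576, 0.402) = 305° (azimuth of n's horizontal projection).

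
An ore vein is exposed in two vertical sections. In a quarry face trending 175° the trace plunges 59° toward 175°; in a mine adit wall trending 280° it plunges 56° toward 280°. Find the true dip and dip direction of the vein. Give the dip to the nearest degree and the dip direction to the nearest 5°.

true dip 69°, dip direction 225°

Represent each trace as a vector plunging at its apparent dip toward its trend (east-north-up frame): v₁ = (0.045, -0.513, -0.857), v₂ = (-0.551, 0.097, -0.829).
Cross product v₁ × v₂ gives the pole to the plane: n ∝ (-0.509, -0.509, 0.278).
True dip = arccos(n_z / |n|) = arccos(0.3605) = 68.9°.
The horizontal component of n points toward azimuth atan2(n_x, n_y) = 225°, the dip direction.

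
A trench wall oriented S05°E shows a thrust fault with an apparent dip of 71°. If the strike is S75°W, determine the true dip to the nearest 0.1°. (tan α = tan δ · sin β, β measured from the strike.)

β = acute angle between strike S75°W and section S05°E = 80°.
tan(true dip) = tan 71° / sin 80° = 2.9490
true dip = arctan 2.9490 = 71.27°

71.3°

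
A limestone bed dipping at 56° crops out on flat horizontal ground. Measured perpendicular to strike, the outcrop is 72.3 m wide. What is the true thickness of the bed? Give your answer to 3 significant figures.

59.9 m

True thickness t = w · sin(dip) = 72.3 × sin 56°
t = 72.3 × 0.8290 = 59.939 m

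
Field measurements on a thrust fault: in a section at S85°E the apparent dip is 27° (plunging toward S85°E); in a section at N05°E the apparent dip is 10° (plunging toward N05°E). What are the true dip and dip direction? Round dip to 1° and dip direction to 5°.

Represent each trace as a vector plunging at its apparent dip toward its trend (east-north-up frame): v₁ = (0.888, -0.078, -0.454), v₂ = (0.086, 0.981, -0.174).
The plane normal is n = v₁ × v₂ ∝ (0.459, 0.115, 0.877).
Dip δ = arctan(|n_h|/n_z) = arctan(0.473/0.877) = 28.3°.
Dip direction = azimuth of (n_x, n_y) = atan2(0.459, 0.115) = 76°.

true dip 28°, dip direction 075°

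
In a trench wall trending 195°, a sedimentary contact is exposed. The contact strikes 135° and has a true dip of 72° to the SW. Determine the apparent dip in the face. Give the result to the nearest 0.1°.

69.4°

Angle between strike (135°) and section (195°): β = 60°.
tan(apparent dip) = tan 72° · sin 60° = 2.6654
apparent dip = arctan 2.6654 = 69.43°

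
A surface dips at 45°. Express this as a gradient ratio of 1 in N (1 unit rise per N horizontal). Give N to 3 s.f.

1 : N means tan θ = 1/N, so N = 1/tan 45° = 1/1.0000

1 in 1.00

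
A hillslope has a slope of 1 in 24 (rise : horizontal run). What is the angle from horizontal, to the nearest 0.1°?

2.4°

tan θ = 1/24 = 0.0417
θ = arctan(0.0417) = 2.39°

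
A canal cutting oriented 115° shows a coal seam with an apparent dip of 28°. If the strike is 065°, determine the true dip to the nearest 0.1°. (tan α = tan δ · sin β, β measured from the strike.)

34.8°

The section is 50° from the strike.
tan(true dip) = tan 28° / sin 50° = 0.6941
δ = arctan(0.6941) = 34.76°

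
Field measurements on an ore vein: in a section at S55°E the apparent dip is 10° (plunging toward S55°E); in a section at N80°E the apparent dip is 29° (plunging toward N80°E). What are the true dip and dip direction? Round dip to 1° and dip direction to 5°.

true dip 32°, dip direction 050°

The two traces are lines in the plane: v₁ = (sin 125°·cos 10°, cos 125°·cos 10°, −sin 10°), v₂ = (sin 80°·cos 29°, cos 80°·cos 29°, −sin 29°).
n = v₁ × v₂ = (0.300, 0.242, 0.609) (taken with n_z > 0).
True dip = arccos(n_z / |n|) = arccos(0.8451) = 32.3°.
Dip direction = atan2(0.300, 0.242) = 51° (azimuth of n's horizontal projection).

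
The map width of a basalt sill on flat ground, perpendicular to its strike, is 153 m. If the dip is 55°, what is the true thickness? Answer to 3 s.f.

True thickness t = w · sin(dip) = 153 × sin 55°
t = 153 × 0.8192 = 125.330 m

125 m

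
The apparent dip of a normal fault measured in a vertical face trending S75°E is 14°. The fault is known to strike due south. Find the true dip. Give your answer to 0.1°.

β = acute angle between strike due south and section S75°E = 75°.
tan(true dip) = tan 14° / sin 75° = 0.2581
δ = arctan(0.2581) = 14.47°

14.5°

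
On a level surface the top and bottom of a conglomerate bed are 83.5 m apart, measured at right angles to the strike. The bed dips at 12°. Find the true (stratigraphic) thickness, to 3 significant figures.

True thickness t = w · sin(dip) = 83.5 × sin 12°
t = 83.5 × 0.2079 = 17.361 m

17.4 m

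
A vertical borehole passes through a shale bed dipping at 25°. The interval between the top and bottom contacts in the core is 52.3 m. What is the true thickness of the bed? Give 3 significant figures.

47.4 m

True thickness t = h · cos(dip) = 52.3 × cos 25°
t = 52.3 × 0.9063 = 47.400 m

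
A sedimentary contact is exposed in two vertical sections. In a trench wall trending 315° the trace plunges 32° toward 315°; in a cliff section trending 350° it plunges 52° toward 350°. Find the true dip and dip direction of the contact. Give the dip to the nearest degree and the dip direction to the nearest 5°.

Each apparent-dip line lies in the plane. As unit vectors (x east, y north, z up), v₁ plunges 32°→315° and v₂ plunges 52°→350°.
The plane normal is n = v₁ × v₂ ∝ (0.151, 0.416, 0.299).
tan δ = √(n_x²+n_y²)/n_z = 0.443/0.299, so δ = 55.9°.
The horizontal component of n points toward azimuth atan2(n_x, n_y) = 20°, the dip direction.

true dip 56°, dip direction 020°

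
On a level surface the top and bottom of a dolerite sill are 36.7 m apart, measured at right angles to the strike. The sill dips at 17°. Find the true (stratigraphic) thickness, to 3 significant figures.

True thickness t = w · sin(dip) = 36.7 × sin 17°
t = 36.7 × 0.2924 = 10.730 m

10.7 m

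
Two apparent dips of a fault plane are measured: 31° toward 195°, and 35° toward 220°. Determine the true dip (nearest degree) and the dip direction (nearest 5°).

Each apparent-dip line lies in the plane. As unit vectors (x east, y north, z up), v₁ plunges 31°→195° and v₂ plunges 35°→220°.
n = v₁ × v₂ = (-0.152, -0.144, 0.297) (taken with n_z > 0).
True dip = arccos(n_z / |n|) = arccos(0.8174) = 35.2°.
Dip direction = atan2(-0.152, -0.144) = 227° (azimuth of n's horizontal projection).

true dip 35°, dip direction 225°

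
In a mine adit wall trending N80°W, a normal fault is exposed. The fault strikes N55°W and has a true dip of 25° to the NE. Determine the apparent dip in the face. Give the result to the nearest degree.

Angle between strike (N55°W) and section (N80°W): β = 25°.
tan(apparent dip) = tan 25° · sin 25° = 0.1971
α = arctan(0.1971) = 11.15°

11°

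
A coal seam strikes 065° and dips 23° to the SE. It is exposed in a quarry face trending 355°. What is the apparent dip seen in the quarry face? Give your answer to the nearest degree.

22°

The strike is 065° and the section trends 355°; the acute angle between them is β = 70°.
tan α = tan 23° × sin 70° = 0.4245 × 0.9397 = 0.3989
α = arctan(0.3989) = 21.75°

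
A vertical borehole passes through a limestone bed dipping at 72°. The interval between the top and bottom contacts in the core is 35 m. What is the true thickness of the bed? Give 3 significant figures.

True thickness t = h · cos(dip) = 35 × cos 72°
t = 35 × 0.3090 = 10.816 m

10.8 m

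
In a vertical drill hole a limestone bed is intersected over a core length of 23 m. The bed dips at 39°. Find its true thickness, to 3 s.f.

17.9 m

True thickness t = h · cos(dip) = 23 × cos 39°
t = 23 × 0.7771 = 17.874 m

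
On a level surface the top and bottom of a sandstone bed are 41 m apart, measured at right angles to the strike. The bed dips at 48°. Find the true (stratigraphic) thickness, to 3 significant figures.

30.5 m

True thickness t = w · sin(dip) = 41 × sin 48°
t = 41 × 0.7431 = 30.469 m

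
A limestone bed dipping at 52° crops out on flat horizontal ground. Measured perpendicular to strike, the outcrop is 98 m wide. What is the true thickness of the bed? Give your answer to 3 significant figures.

77.2 m

True thickness t = w · sin(dip) = 98 × sin 52°
t = 98 × 0.7880 = 77.225 m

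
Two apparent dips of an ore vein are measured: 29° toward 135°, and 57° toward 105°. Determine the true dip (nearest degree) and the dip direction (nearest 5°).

Represent each trace as a vector plunging at its apparent dip toward its trend (east-north-up frame): v₁ = (0.618, -0.618, -0.485), v₂ = (0.526, -0.141, -0.839).
Cross product v₁ × v₂ gives the pole to the plane: n ∝ (0.450, 0.264, 0.238).
tan δ = √(n_x²+n_y²)/n_z = 0.522/0.238, so δ = 65.5°.
The horizontal component of n points toward azimuth atan2(n_x, n_y) = 60°, the dip direction.

true dip 65°, dip direction 060°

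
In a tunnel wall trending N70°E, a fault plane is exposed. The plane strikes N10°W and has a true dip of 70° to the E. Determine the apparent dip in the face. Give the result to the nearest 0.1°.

The section lies 80° from the strike.
tan(apparent dip) = tan 70° · sin 80° = 2.7057
α = arctan(2.7057) = 69.72°

69.7°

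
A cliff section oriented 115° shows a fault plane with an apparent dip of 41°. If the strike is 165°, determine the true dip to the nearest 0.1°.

The section is 50° from the strike.
tan δ = tan α / sin β = tan 41° / sin 50° = 0.8693 / 0.7660 = 1.1348
δ = arctan(1.1348) = 48.61°

48.6°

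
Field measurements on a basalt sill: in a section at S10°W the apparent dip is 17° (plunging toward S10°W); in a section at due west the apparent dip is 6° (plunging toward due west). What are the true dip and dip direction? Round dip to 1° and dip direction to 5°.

true dip 17°, dip direction 200°

Each apparent-dip line lies in the plane. As unit vectors (x east, y north, z up), v₁ plunges 17°→S10°W and v₂ plunges 6°→due west.
Cross product v₁ × v₂ gives the pole to the plane: n ∝ (-0.098, -0.273, 0.937).
tan δ = √(n_x²+n_y²)/n_z = 0.291/0.937, so δ = 17.2°.
Dip direction = atan2(-0.098, -0.273) = 200° (azimuth of n's horizontal projection).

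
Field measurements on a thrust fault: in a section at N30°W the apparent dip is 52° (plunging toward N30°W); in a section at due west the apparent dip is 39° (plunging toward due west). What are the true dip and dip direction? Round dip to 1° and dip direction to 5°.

true dip 52°, dip direction 320°

The two traces are lines in the plane: v₁ = (sin 330°·cos 52°, cos 330°·cos 52°, −sin 52°), v₂ = (sin 270°·cos 39°, cos 270°·cos 39°, −sin 39°).
The plane normal is n = v₁ × v₂ ∝ (-0.336, 0.419, 0.414).
True dip = arccos(n_z / |n|) = arccos(0.6112) = 52.3°.
Dip direction = atan2(-0.336, 0.419) = 321° (azimuth of n's horizontal projection).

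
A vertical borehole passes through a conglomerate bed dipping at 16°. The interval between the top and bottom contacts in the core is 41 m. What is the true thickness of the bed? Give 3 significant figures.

True thickness t = h · cos(dip) = 41 × cos 16°
t = 41 × 0.9613 = 39.412 m

39.4 m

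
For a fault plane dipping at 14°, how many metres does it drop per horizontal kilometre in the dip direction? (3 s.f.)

drop per km = 1000 × tan 14° = 1000 × 0.2493

249 m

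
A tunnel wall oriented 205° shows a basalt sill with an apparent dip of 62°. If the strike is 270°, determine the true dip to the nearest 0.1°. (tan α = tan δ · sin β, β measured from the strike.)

64.3°

The section is 65° from the strike.
tan(true dip) = tan 62° / sin 65° = 2.0752
δ = arctan(2.0752) = 64.27°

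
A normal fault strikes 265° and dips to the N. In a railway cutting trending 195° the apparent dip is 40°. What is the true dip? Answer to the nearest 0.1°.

41.8°

β = acute angle between strike 265° and section 195° = 70°.
tan(true dip) = tan 40° / sin 70° = 0.8930
true dip = arctan 0.8930 = 41.76°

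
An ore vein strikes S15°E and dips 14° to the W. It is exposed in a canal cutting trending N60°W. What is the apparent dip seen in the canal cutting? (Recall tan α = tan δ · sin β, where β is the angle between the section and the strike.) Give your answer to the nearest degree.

10°

The strike is S15°E and the section trends N60°W; the acute angle between them is β = 45°.
tan α = tan 14° × sin 45° = 0.2493 × 0.7071 = 0.1763
apparent dip = arctan 0.1763 = 10.00°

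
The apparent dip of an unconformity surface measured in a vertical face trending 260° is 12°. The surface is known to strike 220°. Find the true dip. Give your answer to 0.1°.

The section is 40° from the strike.
tan(true dip) = tan 12° / sin 40° = 0.3307
true dip = arctan 0.3307 = 18.30°

18.3°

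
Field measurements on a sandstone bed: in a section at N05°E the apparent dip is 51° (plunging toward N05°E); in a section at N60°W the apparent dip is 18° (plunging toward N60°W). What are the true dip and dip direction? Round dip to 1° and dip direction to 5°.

The two traces are lines in the plane: v₁ = (sin 5°·cos 51°, cos 5°·cos 51°, −sin 51°), v₂ = (sin 300°·cos 18°, cos 300°·cos 18°, −sin 18°).
n = v₁ × v₂ = (0.176, 0.657, 0.542) (taken with n_z > 0).
True dip = arccos(n_z / |n|) = arccos(0.6235) = 51.4°.
The horizontal component of n points toward azimuth atan2(n_x, n_y) = 15°, the dip direction.

true dip 51°, dip direction 015°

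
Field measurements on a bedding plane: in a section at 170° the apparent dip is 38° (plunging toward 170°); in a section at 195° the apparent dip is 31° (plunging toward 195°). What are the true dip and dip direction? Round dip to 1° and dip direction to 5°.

Represent each trace as a vector plunging at its apparent dip toward its trend (east-north-up frame): v₁ = (0.137, -0.776, -0.616), v₂ = (-0.222, -0.828, -0.515).
n = v₁ × v₂ = (0.110, -0.207, 0.285) (taken with n_z > 0).
True dip = arccos(n_z / |n|) = arccos(0.7727) = 39.4°.
Dip direction = azimuth of (n_x, n_y) = atan2(0.110, -0.207) = 152°.

true dip 39°, dip direction 150°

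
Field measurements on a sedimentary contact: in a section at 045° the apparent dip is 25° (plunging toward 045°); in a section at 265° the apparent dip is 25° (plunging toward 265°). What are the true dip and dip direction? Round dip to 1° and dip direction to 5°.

true dip 54°, dip direction 335°

Represent each trace as a vector plunging at its apparent dip toward its trend (east-north-up frame): v₁ = (0.641, 0.641, -0.423), v₂ = (-0.903, -0.079, -0.423).
The plane normal is n = v₁ × v₂ ∝ (-0.304, 0.652, 0.528).
Dip δ = arctan(|n_h|/n_z) = arctan(0.720/0.528) = 53.7°.
The horizontal component of n points toward azimuth atan2(n_x, n_y) = 335°, the dip direction.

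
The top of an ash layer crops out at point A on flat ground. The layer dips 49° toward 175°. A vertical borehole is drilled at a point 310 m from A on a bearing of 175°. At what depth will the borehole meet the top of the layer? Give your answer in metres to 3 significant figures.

357 m

The hole is directly down-dip from the outcrop, so the down-dip offset is 310 m.
Depth = down-dip offset × tan(dip) = 310.00 × tan 49° = 310.00 × 1.1504
Depth = 356.61 m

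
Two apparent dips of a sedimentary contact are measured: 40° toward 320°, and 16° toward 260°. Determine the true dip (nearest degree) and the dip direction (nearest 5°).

Each apparent-dip line lies in the plane. As unit vectors (x east, y north, z up), v₁ plunges 40°→320° and v₂ plunges 16°→260°.
The plane normal is n = v₁ × v₂ ∝ (-0.269, 0.473, 0.638).
True dip = arccos(n_z / |n|) = arccos(0.7608) = 40.5°.
The horizontal component of n points toward azimuth atan2(n_x, n_y) = 330°, the dip direction.

true dip 40°, dip direction 330°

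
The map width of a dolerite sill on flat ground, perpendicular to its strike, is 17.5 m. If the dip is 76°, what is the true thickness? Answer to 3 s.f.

True thickness t = w · sin(dip) = 17.5 × sin 76°
t = 17.5 × 0.9703 = 16.980 m

17.0 m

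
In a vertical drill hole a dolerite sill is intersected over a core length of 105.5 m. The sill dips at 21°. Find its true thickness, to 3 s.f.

98.5 m

True thickness t = h · cos(dip) = 105.5 × cos 21°
t = 105.5 × 0.9336 = 98.493 m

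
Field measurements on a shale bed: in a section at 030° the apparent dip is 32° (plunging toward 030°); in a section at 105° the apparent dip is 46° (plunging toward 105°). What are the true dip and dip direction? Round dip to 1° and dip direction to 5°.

Each apparent-dip line lies in the plane. As unit vectors (x east, y north, z up), v₁ plunges 32°→030° and v₂ plunges 46°→105°.
Cross product v₁ × v₂ gives the pole to the plane: n ∝ (0.624, 0.051, 0.569).
tan δ = √(n_x²+n_y²)/n_z = 0.626/0.569, so δ = 47.7°.
Dip direction = atan2(0.624, 0.051) = 85° (azimuth of n's horizontal projection).

true dip 48°, dip direction 085°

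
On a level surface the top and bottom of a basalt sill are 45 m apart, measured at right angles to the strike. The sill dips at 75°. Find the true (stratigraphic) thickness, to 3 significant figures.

43.5 m

True thickness t = w · sin(dip) = 45 × sin 75°
t = 45 × 0.9659 = 43.467 m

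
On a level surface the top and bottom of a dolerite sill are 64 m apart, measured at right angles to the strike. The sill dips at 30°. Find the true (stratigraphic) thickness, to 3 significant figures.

32.0 m

True thickness t = w · sin(dip) = 64 × sin 30°
t = 64 × 0.5000 = 32.000 m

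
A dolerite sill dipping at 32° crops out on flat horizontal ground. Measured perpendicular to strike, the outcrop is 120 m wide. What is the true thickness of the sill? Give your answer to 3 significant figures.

True thickness t = w · sin(dip) = 120 × sin 32°
t = 120 × 0.5299 = 63.590 m

63.6 m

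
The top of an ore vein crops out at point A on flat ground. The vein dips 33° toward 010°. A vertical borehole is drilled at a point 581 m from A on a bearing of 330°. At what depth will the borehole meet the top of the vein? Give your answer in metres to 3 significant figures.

289 m

The hole lies 40° from the dip direction, so the down-dip offset is 581 × cos 40° = 445.07 m.
Depth = down-dip offset × tan(dip) = 445.07 × tan 33° = 445.07 × 0.6494
Depth = 289.03 m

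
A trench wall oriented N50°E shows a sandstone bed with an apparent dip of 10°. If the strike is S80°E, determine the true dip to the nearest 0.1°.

β = acute angle between strike S80°E and section N50°E = 50°.
tan(true dip) = tan 10° / sin 50° = 0.2302
true dip = arctan 0.2302 = 12.96°

13.0°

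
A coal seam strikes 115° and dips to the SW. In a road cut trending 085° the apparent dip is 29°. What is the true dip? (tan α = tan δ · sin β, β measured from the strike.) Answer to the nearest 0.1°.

47.9°

The section is 30° from the strike.
tan δ = tan α / sin β = tan 29° / sin 30° = 0.5543 / 0.5000 = 1.1086
true dip = arctan 1.1086 = 47.95°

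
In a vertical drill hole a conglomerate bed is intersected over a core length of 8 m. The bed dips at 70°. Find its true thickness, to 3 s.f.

True thickness t = h · cos(dip) = 8 × cos 70°
t = 8 × 0.3420 = 2.736 m

2.74 m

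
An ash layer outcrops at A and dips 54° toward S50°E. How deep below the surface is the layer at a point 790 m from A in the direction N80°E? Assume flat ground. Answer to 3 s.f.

The hole lies 50° from the dip direction, so the down-dip offset is 790 × cos 50° = 507.80 m.
Depth = down-dip offset × tan(dip) = 507.80 × tan 54° = 507.80 × 1.3764
Depth = 698.93 m

699 m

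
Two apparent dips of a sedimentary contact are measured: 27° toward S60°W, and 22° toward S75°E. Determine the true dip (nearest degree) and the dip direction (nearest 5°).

The two traces are lines in the plane: v₁ = (sin 240°·cos 27°, cos 240°·cos 27°, −sin 27°), v₂ = (sin 105°·cos 22°, cos 105°·cos 22°, −sin 22°).
n = v₁ × v₂ = (0.058, -0.696, 0.584) (taken with n_z > 0).
True dip = arccos(n_z / |n|) = arccos(0.6418) = 50.1°.
Dip direction = azimuth of (n_x, n_y) = atan2(0.058, -0.696) = 175°.

true dip 50°, dip direction 175°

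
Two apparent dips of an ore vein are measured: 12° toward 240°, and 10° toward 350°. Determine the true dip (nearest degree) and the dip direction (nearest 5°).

true dip 19°, dip direction 290°

The two traces are lines in the plane: v₁ = (sin 240°·cos 12°, cos 240°·cos 12°, −sin 12°), v₂ = (sin 350°·cos 10°, cos 350°·cos 10°, −sin 10°).
The plane normal is n = v₁ × v₂ ∝ (-0.287, 0.112, 0.905).
tan δ = √(n_x²+n_y²)/n_z = 0.308/0.905, so δ = 18.8°.
The horizontal component of n points toward azimuth atan2(n_x, n_y) = 291°, the dip direction.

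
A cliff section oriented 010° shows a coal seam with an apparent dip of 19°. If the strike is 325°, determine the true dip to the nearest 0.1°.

26.0°

The section is 45° from the strike.
tan(true dip) = tan 19° / sin 45° = 0.4870
δ = arctan(0.4870) = 25.96°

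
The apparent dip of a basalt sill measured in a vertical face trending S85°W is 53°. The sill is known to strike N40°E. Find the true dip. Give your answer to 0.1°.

61.9°

β = acute angle between strike N40°E and section S85°W = 45°.
tan δ = tan α / sin β = tan 53° / sin 45° = 1.3270 / 0.7071 = 1.8767
δ = arctan(1.8767) = 61.95°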